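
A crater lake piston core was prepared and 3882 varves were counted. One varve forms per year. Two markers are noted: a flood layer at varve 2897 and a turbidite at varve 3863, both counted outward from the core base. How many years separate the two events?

966 years

3863 − 2897 = 966 varves lie between the two events.
That is 966 years at one varve per year.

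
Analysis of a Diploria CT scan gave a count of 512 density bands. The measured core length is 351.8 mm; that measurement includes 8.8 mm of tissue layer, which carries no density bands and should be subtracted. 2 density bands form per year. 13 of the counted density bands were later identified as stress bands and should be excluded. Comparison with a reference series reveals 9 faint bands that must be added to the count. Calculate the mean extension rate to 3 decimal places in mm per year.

1.350 mm per year

After corrections the count is 512 − 13 + 9 = 508 density bands.
Dividing by 2 density bands per year: 508 / 2 = 254 years.
The growth record spans 351.8 − 8.8 = 343.0 mm.
343.0 mm over 254 years gives 343.0 / 254 ≈ 1.350 mm per year.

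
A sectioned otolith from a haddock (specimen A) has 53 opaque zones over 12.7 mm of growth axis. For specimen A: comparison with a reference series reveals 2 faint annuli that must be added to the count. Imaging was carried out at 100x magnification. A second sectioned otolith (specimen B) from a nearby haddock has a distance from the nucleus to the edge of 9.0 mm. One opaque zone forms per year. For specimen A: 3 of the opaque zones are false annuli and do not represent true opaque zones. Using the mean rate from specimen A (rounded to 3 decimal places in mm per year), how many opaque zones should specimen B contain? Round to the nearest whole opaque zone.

Specimen A: after corrections the count is 53 − 3 + 2 = 52 opaque zones.
A: Extension rate ≈ 12.7 / 52 = 0.244 mm/yr.
For B, 9.0 / 0.244 = 36.89 years ≈ 37 opaque zones.

37 opaque zones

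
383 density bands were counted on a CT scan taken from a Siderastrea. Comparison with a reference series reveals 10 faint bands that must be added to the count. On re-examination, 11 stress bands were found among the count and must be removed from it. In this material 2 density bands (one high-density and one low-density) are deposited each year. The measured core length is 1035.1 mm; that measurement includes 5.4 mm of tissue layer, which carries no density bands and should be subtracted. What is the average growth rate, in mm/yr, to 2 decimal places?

5.39 mm/yr

After corrections the count is 383 − 11 + 10 = 382 density bands.
Dividing by 2 density bands per year: 382 / 2 = 191 years.
The growth record spans 1035.1 − 5.4 = 1029.7 mm.
1029.7 mm over 191 years gives 1029.7 / 191 ≈ 5.39 mm/yr.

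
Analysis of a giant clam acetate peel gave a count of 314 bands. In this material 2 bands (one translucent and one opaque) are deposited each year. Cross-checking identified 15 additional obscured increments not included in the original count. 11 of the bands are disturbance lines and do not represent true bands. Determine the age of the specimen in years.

159 yr

After corrections the count is 314 − 11 + 15 = 318 bands.
318 bands at 2 per year is 318 / 2 = 159 years.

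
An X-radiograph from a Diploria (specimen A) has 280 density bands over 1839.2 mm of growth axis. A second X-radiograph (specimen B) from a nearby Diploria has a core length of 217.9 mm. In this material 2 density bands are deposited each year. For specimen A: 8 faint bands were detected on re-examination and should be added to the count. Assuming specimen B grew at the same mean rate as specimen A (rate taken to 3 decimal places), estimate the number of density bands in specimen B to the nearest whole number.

34 density bands

Specimen A: after corrections the count is 280 + 8 = 288 density bands.
Specimen A: dividing by 2 density bands per year: 288 / 2 = 144 years.
A: Mean rate = 1839.2 mm / 144 years ≈ 12.772 mm/year.
B spans 217.9 / 12.772 = 17.06 years; at 2 density bands per year that is 17.06 × 2 ≈ 34 density bands.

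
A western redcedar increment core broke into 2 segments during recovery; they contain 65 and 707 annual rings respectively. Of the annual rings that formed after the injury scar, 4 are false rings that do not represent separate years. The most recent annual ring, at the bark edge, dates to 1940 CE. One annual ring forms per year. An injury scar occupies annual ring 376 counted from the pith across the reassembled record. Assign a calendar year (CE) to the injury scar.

Total annual rings = 65 + 707 = 772.
772 − 376 = 396 annual rings lie beyond the injury scar toward the bark edge.
Excluding 4 false annual rings: 396 − 4 = 392.
The annual ring at the bark edge is 1940 CE, so the injury scar dates to 1940 − 392 = 1548 CE.

1548 CE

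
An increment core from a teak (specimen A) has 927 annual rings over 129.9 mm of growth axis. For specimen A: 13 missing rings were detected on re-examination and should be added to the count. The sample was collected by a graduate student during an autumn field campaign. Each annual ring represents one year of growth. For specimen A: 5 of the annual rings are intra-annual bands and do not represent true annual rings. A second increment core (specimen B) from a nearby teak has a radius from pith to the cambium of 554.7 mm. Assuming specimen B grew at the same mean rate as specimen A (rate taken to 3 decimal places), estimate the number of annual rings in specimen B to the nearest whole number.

3991 annual rings

Specimen A: adjusted count: 927 − 5 + 13 = 935 annual rings.
A: Mean rate = 129.9 mm / 935 years ≈ 0.139 mm per year.
Specimen B: 554.7 mm / 0.139 mm per year = 3990.65 years ≈ 3991 annual rings.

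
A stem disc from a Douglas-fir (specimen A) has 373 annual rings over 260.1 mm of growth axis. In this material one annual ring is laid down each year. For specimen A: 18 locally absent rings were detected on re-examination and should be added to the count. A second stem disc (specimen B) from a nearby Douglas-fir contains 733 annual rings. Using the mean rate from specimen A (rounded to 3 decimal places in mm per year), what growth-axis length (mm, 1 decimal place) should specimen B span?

487.4 mm

Specimen A: adjusted count: 373 + 18 = 391 annual rings.
A: Extension rate ≈ 260.1 / 391 = 0.665 mm/year.
B's length ≈ 0.665 × 733 = 487.4 mm.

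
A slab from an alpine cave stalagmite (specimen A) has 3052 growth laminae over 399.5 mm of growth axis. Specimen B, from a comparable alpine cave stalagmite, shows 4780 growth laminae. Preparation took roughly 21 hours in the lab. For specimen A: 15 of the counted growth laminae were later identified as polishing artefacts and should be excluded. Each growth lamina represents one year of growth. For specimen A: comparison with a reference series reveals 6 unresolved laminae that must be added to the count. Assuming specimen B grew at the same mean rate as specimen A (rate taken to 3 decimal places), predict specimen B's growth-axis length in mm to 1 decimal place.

626.2 mm

Specimen A: after corrections the count is 3052 − 15 + 6 = 3043 growth laminae.
A: 399.5 mm over 3043 years gives 399.5 / 3043 ≈ 0.131 mm/year.
Length of B = 0.131 × 4780 = 626.2 mm.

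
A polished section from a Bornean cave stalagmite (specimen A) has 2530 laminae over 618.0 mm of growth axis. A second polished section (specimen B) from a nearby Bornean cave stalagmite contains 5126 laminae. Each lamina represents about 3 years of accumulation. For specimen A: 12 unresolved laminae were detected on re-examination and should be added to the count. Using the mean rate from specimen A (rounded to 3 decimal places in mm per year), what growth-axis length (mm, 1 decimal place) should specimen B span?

1245.6 mm

Specimen A: after corrections the count is 2530 + 12 = 2542 laminae.
Specimen A: at 3 years per lamina, 2542 × 3 = 7626 years.
A: Extension rate ≈ 618.0 / 7626 = 0.081 mm/year.
Specimen B: at 3 years per lamina, 5126 × 3 = 15378 years. B's length ≈ 0.081 × 15378 = 1245.6 mm.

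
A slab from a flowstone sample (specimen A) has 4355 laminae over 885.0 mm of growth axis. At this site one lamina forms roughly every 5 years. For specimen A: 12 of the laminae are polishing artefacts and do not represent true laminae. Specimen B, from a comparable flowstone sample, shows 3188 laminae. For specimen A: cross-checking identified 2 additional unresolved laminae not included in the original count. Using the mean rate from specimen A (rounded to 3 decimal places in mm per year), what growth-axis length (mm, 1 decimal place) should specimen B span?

Specimen A: after corrections the count is 4355 − 12 + 2 = 4345 laminae.
Specimen A: 4345 laminae at 5 years each span 4345 × 5 = 21725 years.
A: Mean rate = 885.0 mm / 21725 years ≈ 0.041 mm per year.
Specimen B: 3188 laminae at 5 years each span 3188 × 5 = 15940 years. Length of B = 0.041 × 15940 = 653.5 mm.

653.5 mm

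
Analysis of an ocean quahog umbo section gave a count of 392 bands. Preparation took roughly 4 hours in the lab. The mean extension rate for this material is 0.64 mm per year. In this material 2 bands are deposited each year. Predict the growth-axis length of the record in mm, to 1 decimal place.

125.4 mm

392 bands at 2 per year is 392 / 2 = 196 years.
Predicted length = 0.64 mm/year × 196 years = 125.4 mm.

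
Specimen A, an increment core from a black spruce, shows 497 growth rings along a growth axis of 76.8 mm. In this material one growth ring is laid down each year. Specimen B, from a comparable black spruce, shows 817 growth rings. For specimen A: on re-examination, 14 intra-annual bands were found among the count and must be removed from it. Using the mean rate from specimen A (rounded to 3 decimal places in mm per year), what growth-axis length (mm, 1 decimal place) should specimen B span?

129.9 mm

Specimen A: after corrections the count is 497 − 14 = 483 growth rings.
A: Mean rate = 76.8 mm / 483 years ≈ 0.159 mm per year.
Length of B = 0.159 × 817 = 129.9 mm.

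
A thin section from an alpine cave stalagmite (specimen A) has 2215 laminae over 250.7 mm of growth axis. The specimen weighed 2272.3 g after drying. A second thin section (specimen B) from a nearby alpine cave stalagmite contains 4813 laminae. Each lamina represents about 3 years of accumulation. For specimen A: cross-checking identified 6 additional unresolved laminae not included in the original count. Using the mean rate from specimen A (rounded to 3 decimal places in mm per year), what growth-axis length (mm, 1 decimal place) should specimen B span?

548.7 mm

Specimen A: true lamina count = 2215 + 6 = 2221.
Specimen A: at 3 years per lamina, 2221 × 3 = 6663 years.
A: Extension rate ≈ 250.7 / 6663 = 0.038 mm per year.
Specimen B: 4813 laminae at 3 years each span 4813 × 3 = 14439 years. Length of B = 0.038 × 14439 = 548.7 mm.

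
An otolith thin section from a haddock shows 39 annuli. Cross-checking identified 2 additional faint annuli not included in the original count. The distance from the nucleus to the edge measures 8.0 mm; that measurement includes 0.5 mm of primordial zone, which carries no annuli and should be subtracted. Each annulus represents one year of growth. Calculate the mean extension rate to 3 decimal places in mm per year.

0.183 mm per year

Correcting the raw count gives 39 + 2 = 41 true annuli.
The growth record spans 8.0 − 0.5 = 7.5 mm.
Extension rate ≈ 7.5 / 41 = 0.183 mm per year.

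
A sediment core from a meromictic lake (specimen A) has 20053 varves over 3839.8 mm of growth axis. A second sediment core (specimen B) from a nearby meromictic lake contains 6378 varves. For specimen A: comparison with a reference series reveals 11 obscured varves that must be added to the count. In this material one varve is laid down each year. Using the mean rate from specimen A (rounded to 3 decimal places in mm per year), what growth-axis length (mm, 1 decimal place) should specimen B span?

1218.2 mm

Specimen A: correcting the raw count gives 20053 + 11 = 20064 true varves.
A: Extension rate ≈ 3839.8 / 20064 = 0.191 mm/yr.
Length of B = 0.191 × 6378 = 1218.2 mm.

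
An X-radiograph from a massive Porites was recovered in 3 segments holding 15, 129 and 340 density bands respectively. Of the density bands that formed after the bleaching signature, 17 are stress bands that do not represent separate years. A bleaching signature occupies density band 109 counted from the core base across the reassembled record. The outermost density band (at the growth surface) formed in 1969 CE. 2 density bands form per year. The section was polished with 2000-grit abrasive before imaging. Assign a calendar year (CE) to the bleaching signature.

Total density bands = 15 + 129 + 340 = 484.
Between density band 109 and the growth surface there are 484 − 109 = 375 density bands.
Excluding 17 false density bands: 375 − 17 = 358.
358 density bands at 2 per year is 358 / 2 = 179 years.
The density band at the growth surface is 1969 CE, so the bleaching signature dates to 1969 − 179 = 1790 CE.

1790 CE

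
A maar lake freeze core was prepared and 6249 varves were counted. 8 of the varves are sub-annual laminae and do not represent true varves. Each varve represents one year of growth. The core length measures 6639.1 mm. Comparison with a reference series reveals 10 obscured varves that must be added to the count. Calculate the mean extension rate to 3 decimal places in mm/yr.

True varve count = 6249 − 8 + 10 = 6251.
6639.1 mm over 6251 years gives 6639.1 / 6251 ≈ 1.062 mm/yr.

1.062 mm/yr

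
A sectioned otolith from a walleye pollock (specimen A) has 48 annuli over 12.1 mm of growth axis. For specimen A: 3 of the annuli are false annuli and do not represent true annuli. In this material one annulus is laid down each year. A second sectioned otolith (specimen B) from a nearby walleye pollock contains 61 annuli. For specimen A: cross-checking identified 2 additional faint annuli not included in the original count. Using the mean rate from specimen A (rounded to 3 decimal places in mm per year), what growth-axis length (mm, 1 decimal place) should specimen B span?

15.7 mm

Specimen A: after corrections the count is 48 − 3 + 2 = 47 annuli.
A: Mean rate = 12.1 mm / 47 years ≈ 0.257 mm/yr.
B's length ≈ 0.257 × 61 = 15.7 mm.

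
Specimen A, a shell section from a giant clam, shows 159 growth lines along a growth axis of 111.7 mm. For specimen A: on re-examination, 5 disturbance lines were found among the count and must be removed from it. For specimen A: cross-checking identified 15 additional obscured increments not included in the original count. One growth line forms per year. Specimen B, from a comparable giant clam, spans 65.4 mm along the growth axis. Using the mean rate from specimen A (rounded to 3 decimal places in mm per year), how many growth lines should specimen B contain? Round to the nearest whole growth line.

Specimen A: true growth line count = 159 − 5 + 15 = 169.
A: 111.7 mm over 169 years gives 111.7 / 169 ≈ 0.661 mm per year.
For B, 65.4 / 0.661 = 98.94 years ≈ 99 growth lines.

99 growth lines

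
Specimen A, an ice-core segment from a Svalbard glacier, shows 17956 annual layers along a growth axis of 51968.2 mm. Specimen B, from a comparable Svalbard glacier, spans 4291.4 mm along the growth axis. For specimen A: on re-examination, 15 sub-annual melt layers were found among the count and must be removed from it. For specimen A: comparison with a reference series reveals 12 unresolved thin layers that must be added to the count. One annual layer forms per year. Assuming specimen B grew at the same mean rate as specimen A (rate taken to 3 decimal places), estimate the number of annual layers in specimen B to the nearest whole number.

Specimen A: true annual layer count = 17956 − 15 + 12 = 17953.
A: Mean rate = 51968.2 mm / 17953 years ≈ 2.895 mm/year.
For B, 4291.4 / 2.895 = 1482.35 years ≈ 1482 annual layers.

1482 annual layers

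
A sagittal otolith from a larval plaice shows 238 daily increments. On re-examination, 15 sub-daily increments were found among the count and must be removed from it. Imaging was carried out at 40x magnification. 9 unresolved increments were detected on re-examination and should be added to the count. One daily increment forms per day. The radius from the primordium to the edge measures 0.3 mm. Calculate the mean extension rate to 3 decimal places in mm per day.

0.001 mm per day

True daily increment count = 238 − 15 + 9 = 232.
0.3 mm over 232 days gives 0.3 / 232 ≈ 0.001 mm per day.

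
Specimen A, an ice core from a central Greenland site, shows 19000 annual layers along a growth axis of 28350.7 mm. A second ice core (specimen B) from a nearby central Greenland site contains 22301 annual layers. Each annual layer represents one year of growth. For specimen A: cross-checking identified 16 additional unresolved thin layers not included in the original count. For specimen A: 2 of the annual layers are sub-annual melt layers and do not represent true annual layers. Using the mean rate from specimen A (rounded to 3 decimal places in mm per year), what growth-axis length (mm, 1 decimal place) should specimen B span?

33250.8 mm

Specimen A: adjusted count: 19000 − 2 + 16 = 19014 annual layers.
A: Extension rate ≈ 28350.7 / 19014 = 1.491 mm/yr.
Length of B = 1.491 × 22301 = 33250.8 mm.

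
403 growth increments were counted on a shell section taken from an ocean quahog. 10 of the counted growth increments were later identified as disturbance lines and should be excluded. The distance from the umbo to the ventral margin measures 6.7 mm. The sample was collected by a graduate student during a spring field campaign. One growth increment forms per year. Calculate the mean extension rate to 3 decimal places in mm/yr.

After corrections the count is 403 − 10 = 393 growth increments.
Mean rate = 6.7 mm / 393 years ≈ 0.017 mm/yr.

0.017 mm/yr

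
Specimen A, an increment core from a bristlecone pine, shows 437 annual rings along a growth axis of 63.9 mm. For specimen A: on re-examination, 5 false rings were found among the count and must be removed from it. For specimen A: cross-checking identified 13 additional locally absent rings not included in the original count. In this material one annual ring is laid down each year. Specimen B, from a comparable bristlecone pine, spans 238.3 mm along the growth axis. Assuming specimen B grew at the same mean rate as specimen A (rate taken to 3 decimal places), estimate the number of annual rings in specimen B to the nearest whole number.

Specimen A: after corrections the count is 437 − 5 + 13 = 445 annual rings.
A: Extension rate ≈ 63.9 / 445 = 0.144 mm/yr.
B spans 238.3 / 0.144 = 1654.86 years ≈ 1655 annual rings.

1655 annual rings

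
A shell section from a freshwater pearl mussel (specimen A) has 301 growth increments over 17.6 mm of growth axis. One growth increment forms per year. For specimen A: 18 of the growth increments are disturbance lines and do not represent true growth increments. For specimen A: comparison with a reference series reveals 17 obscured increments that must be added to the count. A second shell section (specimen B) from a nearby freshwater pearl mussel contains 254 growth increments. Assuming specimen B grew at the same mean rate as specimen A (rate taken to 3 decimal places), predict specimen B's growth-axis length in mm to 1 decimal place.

15.0 mm

Specimen A: adjusted count: 301 − 18 + 17 = 300 growth increments.
A: Mean rate = 17.6 mm / 300 years ≈ 0.059 mm/year.
B's length ≈ 0.059 × 254 = 15.0 mm.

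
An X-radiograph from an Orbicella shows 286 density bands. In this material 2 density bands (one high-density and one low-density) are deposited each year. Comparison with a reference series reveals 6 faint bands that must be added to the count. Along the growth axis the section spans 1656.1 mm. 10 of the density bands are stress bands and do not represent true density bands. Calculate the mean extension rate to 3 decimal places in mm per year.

After corrections the count is 286 − 10 + 6 = 282 density bands.
282 density bands at 2 per year is 282 / 2 = 141 years.
Extension rate ≈ 1656.1 / 141 = 11.745 mm per year.

11.745 mm per year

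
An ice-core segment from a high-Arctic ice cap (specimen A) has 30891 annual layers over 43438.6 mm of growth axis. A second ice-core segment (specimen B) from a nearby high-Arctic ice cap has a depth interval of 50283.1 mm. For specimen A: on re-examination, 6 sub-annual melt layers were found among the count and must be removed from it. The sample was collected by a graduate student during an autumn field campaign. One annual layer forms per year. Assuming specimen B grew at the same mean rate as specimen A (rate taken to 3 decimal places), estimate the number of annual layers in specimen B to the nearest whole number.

Specimen A: correcting the raw count gives 30891 − 6 = 30885 true annual layers.
A: 43438.6 mm over 30885 years gives 43438.6 / 30885 ≈ 1.406 mm/year.
For B, 50283.1 / 1.406 = 35763.23 years ≈ 35763 annual layers.

35763 annual layers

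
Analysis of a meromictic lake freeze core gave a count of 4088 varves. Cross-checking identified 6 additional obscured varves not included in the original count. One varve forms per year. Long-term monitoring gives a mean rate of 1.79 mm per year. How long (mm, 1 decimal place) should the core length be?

7328.3 mm

After corrections the count is 4088 + 6 = 4094 varves.
4094 years at 1.79 mm/year gives 1.79 × 4094 = 7328.3 mm.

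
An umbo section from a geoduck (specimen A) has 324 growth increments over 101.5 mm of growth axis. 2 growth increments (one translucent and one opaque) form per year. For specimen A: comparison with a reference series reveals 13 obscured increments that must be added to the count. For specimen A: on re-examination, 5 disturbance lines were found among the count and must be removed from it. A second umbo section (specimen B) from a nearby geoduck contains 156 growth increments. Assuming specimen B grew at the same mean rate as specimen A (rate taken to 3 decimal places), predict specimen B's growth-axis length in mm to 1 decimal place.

47.7 mm

Specimen A: after corrections the count is 324 − 5 + 13 = 332 growth increments.
Specimen A: with 2 growth increments per year, 332 / 2 = 166 years.
A: Mean rate = 101.5 mm / 166 years ≈ 0.611 mm per year.
Specimen B: 156 growth increments at 2 per year is 156 / 2 = 78 years. B's length ≈ 0.611 × 78 = 47.7 mm.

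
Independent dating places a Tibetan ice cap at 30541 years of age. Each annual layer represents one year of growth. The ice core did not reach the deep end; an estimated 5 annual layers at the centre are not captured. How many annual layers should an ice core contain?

30536 annual layers

Expected annual layers over 30541 years: 30541.
Less the 5 uncaptured annual layers: 30541 − 5 = 30536.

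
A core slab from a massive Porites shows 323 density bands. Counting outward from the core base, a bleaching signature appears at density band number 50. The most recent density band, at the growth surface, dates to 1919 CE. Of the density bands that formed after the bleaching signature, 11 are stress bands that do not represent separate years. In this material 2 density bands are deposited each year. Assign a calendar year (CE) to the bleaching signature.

Between density band 50 and the growth surface there are 323 − 50 = 273 density bands.
273 − 11 false = 262 true density bands after the bleaching signature.
Dividing by 2 density bands per year: 262 / 2 = 131 years.
Counting back 131 years from 1919 CE places the bleaching signature in 1919 − 131 = 1788 CE.

1788 CE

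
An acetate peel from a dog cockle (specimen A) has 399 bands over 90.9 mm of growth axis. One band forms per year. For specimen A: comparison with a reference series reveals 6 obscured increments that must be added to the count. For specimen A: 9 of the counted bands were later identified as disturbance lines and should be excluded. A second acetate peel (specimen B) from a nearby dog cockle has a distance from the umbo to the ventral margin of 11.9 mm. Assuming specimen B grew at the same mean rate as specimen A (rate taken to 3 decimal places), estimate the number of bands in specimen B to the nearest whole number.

Specimen A: correcting the raw count gives 399 − 9 + 6 = 396 true bands.
A: Extension rate ≈ 90.9 / 396 = 0.230 mm/year.
For B, 11.9 / 0.230 = 51.74 years ≈ 52 bands.

52 bands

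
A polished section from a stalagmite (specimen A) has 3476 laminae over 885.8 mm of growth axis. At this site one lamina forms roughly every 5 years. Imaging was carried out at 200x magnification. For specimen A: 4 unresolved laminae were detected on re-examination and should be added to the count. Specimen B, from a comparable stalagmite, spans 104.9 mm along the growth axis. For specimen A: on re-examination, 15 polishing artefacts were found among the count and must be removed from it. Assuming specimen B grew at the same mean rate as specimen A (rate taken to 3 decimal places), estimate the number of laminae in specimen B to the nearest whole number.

Specimen A: correcting the raw count gives 3476 − 15 + 4 = 3465 true laminae.
Specimen A: at 5 years per lamina, 3465 × 5 = 17325 years.
A: 885.8 mm over 17325 years gives 885.8 / 17325 ≈ 0.051 mm per year.
Specimen B: 104.9 mm / 0.051 mm per year = 2056.86 years; at 5 years per lamina that is 2056.86 / 5 ≈ 411 laminae.

411 laminae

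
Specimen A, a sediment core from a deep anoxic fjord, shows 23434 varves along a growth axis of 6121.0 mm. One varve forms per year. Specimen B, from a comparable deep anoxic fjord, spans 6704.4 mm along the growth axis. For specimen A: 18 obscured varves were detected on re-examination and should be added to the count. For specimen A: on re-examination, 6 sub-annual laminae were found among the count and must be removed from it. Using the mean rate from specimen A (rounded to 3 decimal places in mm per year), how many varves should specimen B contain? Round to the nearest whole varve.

Specimen A: adjusted count: 23434 − 6 + 18 = 23446 varves.
A: 6121.0 mm over 23446 years gives 6121.0 / 23446 ≈ 0.261 mm/year.
For B, 6704.4 / 0.261 = 25687.36 years ≈ 25687 varves.

25687 varves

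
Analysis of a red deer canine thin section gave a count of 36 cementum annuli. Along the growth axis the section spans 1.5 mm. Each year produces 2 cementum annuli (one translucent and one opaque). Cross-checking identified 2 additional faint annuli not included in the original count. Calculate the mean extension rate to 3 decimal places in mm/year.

True cementum annulus count = 36 + 2 = 38.
Dividing by 2 cementum annuli per year: 38 / 2 = 19 years.
Extension rate ≈ 1.5 / 19 = 0.079 mm/year.

0.079 mm/year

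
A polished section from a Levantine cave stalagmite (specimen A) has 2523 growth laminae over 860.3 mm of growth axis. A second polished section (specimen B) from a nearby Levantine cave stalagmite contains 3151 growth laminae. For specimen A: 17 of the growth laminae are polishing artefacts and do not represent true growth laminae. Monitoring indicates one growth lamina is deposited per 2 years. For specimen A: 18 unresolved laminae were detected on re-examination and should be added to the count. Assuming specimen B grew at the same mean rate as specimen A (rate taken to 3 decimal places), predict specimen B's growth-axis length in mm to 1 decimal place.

Specimen A: true growth lamina count = 2523 − 17 + 18 = 2524.
Specimen A: multiplying by 2 years per growth lamina: 2524 × 2 = 5048 years.
A: Mean rate = 860.3 mm / 5048 years ≈ 0.170 mm/yr.
Specimen B: multiplying by 2 years per growth lamina: 3151 × 2 = 6302 years. For B, 0.170 mm/year × 6302 years = 1071.3 mm.

1071.3 mm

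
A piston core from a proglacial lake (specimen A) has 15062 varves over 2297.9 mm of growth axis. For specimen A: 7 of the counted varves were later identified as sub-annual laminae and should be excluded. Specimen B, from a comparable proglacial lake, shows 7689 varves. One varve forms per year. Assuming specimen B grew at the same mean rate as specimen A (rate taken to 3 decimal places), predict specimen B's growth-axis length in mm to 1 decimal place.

Specimen A: correcting the raw count gives 15062 − 7 = 15055 true varves.
A: Extension rate ≈ 2297.9 / 15055 = 0.153 mm/yr.
For B, 0.153 mm/year × 7689 years = 1176.4 mm.

1176.4 mm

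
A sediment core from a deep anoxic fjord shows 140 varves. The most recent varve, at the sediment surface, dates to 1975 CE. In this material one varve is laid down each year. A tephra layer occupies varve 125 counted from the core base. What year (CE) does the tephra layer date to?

Between varve 125 and the sediment surface there are 140 − 125 = 15 varves.
The varve at the sediment surface is 1975 CE, so the tephra layer dates to 1975 − 15 = 1960 CE.

1960 CE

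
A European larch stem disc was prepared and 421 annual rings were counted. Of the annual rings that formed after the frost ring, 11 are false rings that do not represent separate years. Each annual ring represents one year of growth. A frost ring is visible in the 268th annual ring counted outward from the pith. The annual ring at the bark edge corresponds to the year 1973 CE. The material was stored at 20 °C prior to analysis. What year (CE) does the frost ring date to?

Between annual ring 268 and the bark edge there are 421 − 268 = 153 annual rings.
Removing the 11 false annual rings leaves 153 − 11 = 142 true annual rings beyond the frost ring.
The annual ring at the bark edge is 1973 CE, so the frost ring dates to 1973 − 142 = 1831 CE.

1831 CE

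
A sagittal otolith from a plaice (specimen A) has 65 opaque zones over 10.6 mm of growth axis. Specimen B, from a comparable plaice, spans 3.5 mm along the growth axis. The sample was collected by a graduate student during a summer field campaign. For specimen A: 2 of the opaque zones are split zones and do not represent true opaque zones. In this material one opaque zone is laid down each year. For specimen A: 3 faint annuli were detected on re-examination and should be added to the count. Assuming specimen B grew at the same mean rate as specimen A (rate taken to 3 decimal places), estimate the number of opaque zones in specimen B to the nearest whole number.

Specimen A: after corrections the count is 65 − 2 + 3 = 66 opaque zones.
A: Extension rate ≈ 10.6 / 66 = 0.161 mm/year.
B spans 3.5 / 0.161 = 21.74 years ≈ 22 opaque zones.

22 opaque zones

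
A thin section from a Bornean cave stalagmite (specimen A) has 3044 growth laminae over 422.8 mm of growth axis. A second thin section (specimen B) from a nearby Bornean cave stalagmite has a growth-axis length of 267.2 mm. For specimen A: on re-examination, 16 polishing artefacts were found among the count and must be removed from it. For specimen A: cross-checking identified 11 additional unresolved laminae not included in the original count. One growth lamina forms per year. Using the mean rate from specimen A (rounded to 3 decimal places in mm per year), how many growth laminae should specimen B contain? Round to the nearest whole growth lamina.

1922 growth laminae

Specimen A: correcting the raw count gives 3044 − 16 + 11 = 3039 true growth laminae.
A: Extension rate ≈ 422.8 / 3039 = 0.139 mm/yr.
Specimen B: 267.2 mm / 0.139 mm per year = 1922.30 years ≈ 1922 growth laminae.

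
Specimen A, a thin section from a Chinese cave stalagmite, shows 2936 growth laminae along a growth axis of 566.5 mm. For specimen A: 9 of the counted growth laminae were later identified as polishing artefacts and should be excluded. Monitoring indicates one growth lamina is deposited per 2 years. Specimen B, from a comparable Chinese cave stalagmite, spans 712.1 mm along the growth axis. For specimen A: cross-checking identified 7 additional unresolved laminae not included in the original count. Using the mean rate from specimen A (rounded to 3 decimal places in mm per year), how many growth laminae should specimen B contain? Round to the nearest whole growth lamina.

3671 growth laminae

Specimen A: adjusted count: 2936 − 9 + 7 = 2934 growth laminae.
Specimen A: 2934 growth laminae at 2 years each span 2934 × 2 = 5868 years.
A: Mean rate = 566.5 mm / 5868 years ≈ 0.097 mm per year.
For B, 712.1 / 0.097 = 7341.24 years; at 2 years per growth lamina that is 7341.24 / 2 ≈ 3671 growth laminae.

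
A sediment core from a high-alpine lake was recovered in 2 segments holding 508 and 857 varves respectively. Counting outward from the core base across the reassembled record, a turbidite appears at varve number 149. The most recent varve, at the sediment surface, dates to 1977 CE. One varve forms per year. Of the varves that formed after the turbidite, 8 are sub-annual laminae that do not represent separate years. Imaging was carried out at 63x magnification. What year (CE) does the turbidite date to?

Total varves = 508 + 857 = 1365.
Between varve 149 and the sediment surface there are 1365 − 149 = 1216 varves.
Excluding 8 false varves: 1216 − 8 = 1208.
Counting back 1208 years from 1977 CE places the turbidite in 1977 − 1208 = 769 CE.

769 CE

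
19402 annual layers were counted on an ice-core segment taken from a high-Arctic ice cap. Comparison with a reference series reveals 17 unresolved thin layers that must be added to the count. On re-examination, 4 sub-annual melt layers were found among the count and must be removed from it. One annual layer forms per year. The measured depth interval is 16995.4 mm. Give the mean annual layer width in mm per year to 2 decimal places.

After corrections the count is 19402 − 4 + 17 = 19415 annual layers.
16995.4 mm over 19415 years gives 16995.4 / 19415 ≈ 0.88 mm per year.

0.88 mm per year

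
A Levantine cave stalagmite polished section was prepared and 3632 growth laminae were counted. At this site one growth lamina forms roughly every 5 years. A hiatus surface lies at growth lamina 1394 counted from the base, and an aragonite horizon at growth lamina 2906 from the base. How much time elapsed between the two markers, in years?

7560 years

Separation: 2906 − 1394 = 1512 growth laminae.
At 5 years per growth lamina, 1512 × 5 = 7560 years.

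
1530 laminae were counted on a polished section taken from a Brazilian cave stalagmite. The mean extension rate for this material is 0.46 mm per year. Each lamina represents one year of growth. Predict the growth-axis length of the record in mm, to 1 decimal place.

1530 years of growth are recorded.
Predicted length = 0.46 mm/year × 1530 years = 703.8 mm.

703.8 mm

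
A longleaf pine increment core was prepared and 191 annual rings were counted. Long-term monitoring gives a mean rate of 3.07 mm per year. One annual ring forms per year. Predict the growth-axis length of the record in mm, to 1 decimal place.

586.4 mm

191 years of growth are recorded.
Length ≈ 3.07 × 191 = 586.4 mm.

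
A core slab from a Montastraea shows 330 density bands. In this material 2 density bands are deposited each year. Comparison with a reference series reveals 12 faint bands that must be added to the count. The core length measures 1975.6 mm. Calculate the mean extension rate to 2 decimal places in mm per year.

Correcting the raw count gives 330 + 12 = 342 true density bands.
Dividing by 2 density bands per year: 342 / 2 = 171 years.
Mean rate = 1975.6 mm / 171 years ≈ 11.55 mm per year.

11.55 mm per year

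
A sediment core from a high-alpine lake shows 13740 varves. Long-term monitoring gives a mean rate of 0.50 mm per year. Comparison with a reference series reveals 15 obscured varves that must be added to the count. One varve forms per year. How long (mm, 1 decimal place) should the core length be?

After corrections the count is 13740 + 15 = 13755 varves.
Predicted length = 0.50 mm/year × 13755 years = 6877.5 mm.

6877.5 mm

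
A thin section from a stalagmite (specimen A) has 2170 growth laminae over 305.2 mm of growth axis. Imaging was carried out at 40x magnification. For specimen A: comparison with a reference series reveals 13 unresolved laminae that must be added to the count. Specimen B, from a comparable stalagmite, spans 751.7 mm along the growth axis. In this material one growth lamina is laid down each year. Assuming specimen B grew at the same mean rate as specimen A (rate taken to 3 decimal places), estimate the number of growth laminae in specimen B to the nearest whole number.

5369 growth laminae

Specimen A: adjusted count: 2170 + 13 = 2183 growth laminae.
A: 305.2 mm over 2183 years gives 305.2 / 2183 ≈ 0.140 mm/yr.
B spans 751.7 / 0.140 = 5369.29 years ≈ 5369 growth laminae.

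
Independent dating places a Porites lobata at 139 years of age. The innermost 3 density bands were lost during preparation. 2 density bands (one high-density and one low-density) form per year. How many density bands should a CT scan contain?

139 years at 2 density bands per year gives 139 × 2 = 278 density bands.
278 − 3 missed = 275 density bands expected in the prepared section.

275 density bands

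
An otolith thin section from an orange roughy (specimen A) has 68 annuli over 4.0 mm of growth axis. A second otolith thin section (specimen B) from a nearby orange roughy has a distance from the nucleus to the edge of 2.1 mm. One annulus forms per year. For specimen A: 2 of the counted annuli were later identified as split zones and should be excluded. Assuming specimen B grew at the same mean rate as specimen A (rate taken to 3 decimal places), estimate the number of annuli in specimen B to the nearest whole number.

34 annuli

Specimen A: adjusted count: 68 − 2 = 66 annuli.
A: Extension rate ≈ 4.0 / 66 = 0.061 mm/yr.
B spans 2.1 / 0.061 = 34.43 years ≈ 34 annuli.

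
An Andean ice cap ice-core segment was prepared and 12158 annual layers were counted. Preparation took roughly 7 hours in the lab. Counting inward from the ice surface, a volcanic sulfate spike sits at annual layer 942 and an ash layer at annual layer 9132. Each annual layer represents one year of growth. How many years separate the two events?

Separation: 9132 − 942 = 8190 annual layers.
One annual layer per year makes the interval 8190 years.

8190 years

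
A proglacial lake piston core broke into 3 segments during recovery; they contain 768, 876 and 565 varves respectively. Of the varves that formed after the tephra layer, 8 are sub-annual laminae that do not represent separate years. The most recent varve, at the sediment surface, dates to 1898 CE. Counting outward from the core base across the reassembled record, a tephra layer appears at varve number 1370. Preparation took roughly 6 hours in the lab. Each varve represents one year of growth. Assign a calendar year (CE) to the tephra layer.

Total varves = 768 + 876 + 565 = 2209.
2209 − 1370 = 839 varves lie beyond the tephra layer toward the sediment surface.
Excluding 8 false varves: 839 − 8 = 831.
Counting back 831 years from 1898 CE places the tephra layer in 1898 − 831 = 1067 CE.

1067 CE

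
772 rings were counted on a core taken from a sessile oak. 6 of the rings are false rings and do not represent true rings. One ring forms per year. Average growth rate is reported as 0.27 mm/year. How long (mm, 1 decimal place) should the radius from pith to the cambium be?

True ring count = 772 − 6 = 766.
Length ≈ 0.27 × 766 = 206.8 mm.

206.8 mm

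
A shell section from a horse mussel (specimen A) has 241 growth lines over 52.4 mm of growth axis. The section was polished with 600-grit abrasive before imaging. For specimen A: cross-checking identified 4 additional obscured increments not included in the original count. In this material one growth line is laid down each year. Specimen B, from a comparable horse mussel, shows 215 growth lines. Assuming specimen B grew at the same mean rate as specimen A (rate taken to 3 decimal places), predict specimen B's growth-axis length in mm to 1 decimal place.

Specimen A: adjusted count: 241 + 4 = 245 growth lines.
A: Extension rate ≈ 52.4 / 245 = 0.214 mm/year.
B's length ≈ 0.214 × 215 = 46.0 mm.

46.0 mm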